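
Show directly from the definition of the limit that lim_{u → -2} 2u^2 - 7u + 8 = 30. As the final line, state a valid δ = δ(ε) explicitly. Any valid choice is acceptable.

δ = min(2, ε/19)

Fix ε > 0. We want δ > 0 such that 0 < |u + 2| < δ implies |(2u^2 - 7u + 8) − 30| < ε.
(2u^2 - 7u + 8) − 30 = 2u^2 - 7u - 22 = (u + 2)(2u - 11).
So |(2u^2 - 7u + 8) − 30| = |u + 2|·|2u - 11|.
Require δ ≤ 2. Then |u + 2| < 2 gives |u| < 4, and by the triangle inequality |2u - 11| ≤ 2·4 + 11 = 19.
Hence |(2u^2 - 7u + 8) − 30| ≤ 19|u + 2| < ε provided |u + 2| < ε/19.
Take δ = min(2, ε/19). Then 0 < |u + 2| < δ gives both |u + 2| < 2 and |u + 2| < ε/19, so |(2u^2 - 7u + 8) − 30| < ε.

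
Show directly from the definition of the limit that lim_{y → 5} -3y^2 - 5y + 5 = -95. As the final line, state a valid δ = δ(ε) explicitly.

Suppose ε > 0. We want δ > 0 such that 0 < |y − 5| < δ implies |(-3y^2 - 5y + 5) + 95| < ε.
(-3y^2 - 5y + 5) + 95 = -3y^2 - 5y + 100 = (y − 5)(-3y - 20).
So |(-3y^2 - 5y + 5) + 95| = |y − 5|·|-3y - 20|.
Require δ ≤ 1. Then |y − 5| < 1 gives |y| < 6, and by the triangle inequality |-3y - 20| ≤ 3·6 + 20 = 38.
Hence |(-3y^2 - 5y + 5) + 95| ≤ 38|y − 5| < ε provided |y − 5| < ε/38.
Take δ = min(1, ε/38). Then 0 < |y − 5| < δ gives both |y − 5| < 1 and |y − 5| < ε/38, so |(-3y^2 - 5y + 5) + 95| < ε.

δ = min(1, ε/38)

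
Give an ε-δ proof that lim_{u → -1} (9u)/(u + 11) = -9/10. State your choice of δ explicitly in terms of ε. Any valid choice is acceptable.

δ = min(5, (50/99)ε)

Fix ε > 0. We want δ > 0 with 0 < |u + 1| < δ ⇒ |(9u)/(u + 11) + 9/10| < ε.
Combining over a common denominator, (9u)/(u + 11) + 9/10 = [(9u)·10 − (-9)·(u + 11)] / [10·(u + 11)] = 99(u + 1) / (10(u + 11)).
So |(9u)/(u + 11) + 9/10| = 99|u + 1| / (10·|u + 11|).
Restrict δ ≤ 5. Then |u + 1| < 5 gives |u + 11| = |(u + 1) + 10| ≥ 10 − 5 = 5.
Hence |(9u)/(u + 11) + 9/10| < 99|u + 1|/(10·5) = (99/50)|u + 1|, which is < ε once |u + 1| < (50/99)ε.
Take δ = min(5, (50/99)ε). Then 0 < |u + 1| < δ forces both bounds, so |(9u)/(u + 11) + 9/10| < ε.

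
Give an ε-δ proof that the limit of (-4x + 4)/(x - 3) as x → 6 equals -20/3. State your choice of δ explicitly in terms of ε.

Let ε > 0. We want δ > 0 with 0 < |x − 6| < δ ⇒ |(-4x + 4)/(x - 3) + 20/3| < ε.
Combining over a common denominator, (-4x + 4)/(x - 3) + 20/3 = [(-4x + 4)·3 − (-20)·(x - 3)] / [3·(x - 3)] = 8(x − 6) / (3(x - 3)).
So |(-4x + 4)/(x - 3) + 20/3| = 8|x − 6| / (3·|x − 3|).
Require δ ≤ 3/2, so |x − 3| ≥ |3| − |x − 6| > 3 − 3/2 = 3/2.
Hence |(-4x + 4)/(x - 3) + 20/3| < 8|x − 6|/(3·(3/2)) = (16/9)|x − 6|, which is < ε once |x − 6| < (9/16)ε.
Take δ = min(3/2, (9/16)ε). Then 0 < |x − 6| < δ forces both bounds, so |(-4x + 4)/(x - 3) + 20/3| < ε.

δ = min(3/2, (9/16)ε)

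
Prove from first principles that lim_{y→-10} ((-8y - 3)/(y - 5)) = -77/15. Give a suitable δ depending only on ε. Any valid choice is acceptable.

δ = min(15/2, (225/86)ε)

Let ε > 0. We want δ > 0 with 0 < |y + 10| < δ ⇒ |(-8y - 3)/(y - 5) + 77/15| < ε.
Combining over a common denominator, (-8y - 3)/(y - 5) + 77/15 = [(-8y - 3)·(-15) − 77·(y - 5)] / [(-15)·(y - 5)] = 43(y + 10) / ((-15)(y - 5)).
So |(-8y - 3)/(y - 5) + 77/15| = 43|y + 10| / (15·|y − 5|).
Require δ ≤ 15/2, so |y − 5| ≥ |-15| − |y + 10| > 15 − 15/2 = 15/2.
Hence |(-8y - 3)/(y - 5) + 77/15| < 43|y + 10|/(15·(15/2)) = (86/225)|y + 10|, which is < ε once |y + 10| < (225/86)ε.
Take δ = min(15/2, (225/86)ε). Then 0 < |y + 10| < δ forces both bounds, so |(-8y - 3)/(y - 5) + 77/15| < ε.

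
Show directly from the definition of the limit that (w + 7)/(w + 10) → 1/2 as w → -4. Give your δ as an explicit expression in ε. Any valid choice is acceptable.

Fix ε > 0. We want δ > 0 with 0 < |w + 4| < δ ⇒ |(w + 7)/(w + 10) − (1/2)| < ε.
Combining over a common denominator, (w + 7)/(w + 10) − (1/2) = [(w + 7)·6 − 3·(w + 10)] / [6·(w + 10)] = 3(w + 4) / (6(w + 10)).
So |(w + 7)/(w + 10) − (1/2)| = 3|w + 4| / (6·|w + 10|).
Require δ ≤ 3, so |w + 10| ≥ |6| − |w + 4| > 6 − 3 = 3.
Hence |(w + 7)/(w + 10) − (1/2)| < 3|w + 4|/(6·3) = (1/6)|w + 4|, which is < ε once |w + 4| < 6ε.
Take δ = min(3, 6ε). Then 0 < |w + 4| < δ forces both bounds, so |(w + 7)/(w + 10) − (1/2)| < ε.

δ = min(3, 6ε)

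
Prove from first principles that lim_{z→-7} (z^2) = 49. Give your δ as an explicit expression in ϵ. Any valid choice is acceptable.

Fix ϵ > 0. We seek δ > 0 with 0 < |z + 7| < δ ⇒ |z^2 − 49| < ϵ.
Factor: z^2 − 49 = (z + 7)(z - 7), so |z^2 − 49| = |z + 7|·|z - 7|.
Impose δ ≤ 1 so that |z| < 8; then |z - 7| ≤ 15.
Hence |z^2 − 49| ≤ 15|z + 7|, which is < ϵ once |z + 7| < ϵ/15.
Take δ = min(1, ϵ/15). If 0 < |z + 7| < δ then both bounds hold and |z^2 − 49| ≤ 15|z + 7| < 15·(ϵ/15) = ϵ.

δ = min(1, ϵ/15)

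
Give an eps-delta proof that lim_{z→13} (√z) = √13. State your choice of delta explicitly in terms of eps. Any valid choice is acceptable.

delta = min(13, √13·eps)

Let eps > 0. We want delta > 0 such that 0 < |z − 13| < delta implies |√z − √13| < eps.
Rationalise: √z − √13 = (z − 13)/(√z + √13), so |√z − √13| = |z − 13|/(√z + √13).
Restrict delta ≤ 13 so that |z − 13| < 13 forces z > 0, and then √z + √13 > √13.
Hence |√z − √13| < |z − 13|/√13, which is < eps once |z − 13| < √13·eps.
Take delta = min(13, √13·eps). If 0 < |z − 13| < delta then z > 0 and |√z − √13| < |z − 13|/√13 < eps.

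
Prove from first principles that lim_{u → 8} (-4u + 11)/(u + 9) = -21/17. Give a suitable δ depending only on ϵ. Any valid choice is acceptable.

δ = min(17/2, (289/94)ϵ)

Fix ϵ > 0. We want δ > 0 with 0 < |u − 8| < δ ⇒ |(-4u + 11)/(u + 9) + 21/17| < ϵ.
Combining over a common denominator, (-4u + 11)/(u + 9) + 21/17 = [(-4u + 11)·17 − (-21)·(u + 9)] / [17·(u + 9)] = -47(u − 8) / (17(u + 9)).
So |(-4u + 11)/(u + 9) + 21/17| = 47|u − 8| / (17·|u + 9|).
Require δ ≤ 17/2, so |u + 9| ≥ |17| − |u − 8| > 17 − 17/2 = 17/2.
Hence |(-4u + 11)/(u + 9) + 21/17| < 47|u − 8|/(17·(17/2)) = (94/289)|u − 8|, which is < ϵ once |u − 8| < (289/94)ϵ.
Take δ = min(17/2, (289/94)ϵ). Then 0 < |u − 8| < δ forces both bounds, so |(-4u + 11)/(u + 9) + 21/17| < ϵ.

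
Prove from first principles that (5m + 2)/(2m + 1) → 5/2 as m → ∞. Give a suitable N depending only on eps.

Let eps > 0. For m ≥ 1, |(5m + 2)/(2m + 1) − (5/2)| = |-1|/(2(2m + 1)) = 1/(2(2m + 1)).
Since 2m + 1 ≥ 2m for m ≥ 1, this is ≤ 1/(2·2m) = (1/4)/m.
So |(5m + 2)/(2m + 1) − (5/2)| < eps whenever m > (1/4)/eps.
Take N = (1/4)/eps. If m > N then |(5m + 2)/(2m + 1) − (5/2)| ≤ (1/4)/m < eps.

N = (1/4)/eps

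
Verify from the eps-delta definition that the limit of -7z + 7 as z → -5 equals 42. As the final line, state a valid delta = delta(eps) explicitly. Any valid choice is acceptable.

Suppose eps > 0. We need delta > 0 so that 0 < |z + 5| < delta implies |(-7z + 7) − 42| < eps.
|(-7z + 7) − 42| = |-7z - 35| = 7|z + 5|.
Thus it suffices that |z + 5| < eps/7.
Take delta = eps/7. If 0 < |z + 5| < delta then |(-7z + 7) − 42| = 7|z + 5| < 7·(eps/7) = eps.

delta = eps/7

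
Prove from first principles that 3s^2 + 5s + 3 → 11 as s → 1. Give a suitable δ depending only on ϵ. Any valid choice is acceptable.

δ = min(1, ϵ/14)

Fix ϵ > 0. We want δ > 0 such that 0 < |s − 1| < δ implies |(3s^2 + 5s + 3) − 11| < ϵ.
(3s^2 + 5s + 3) − 11 = 3s^2 + 5s - 8 = (s − 1)(3s + 8).
So |(3s^2 + 5s + 3) − 11| = |s − 1|·|3s + 8|.
Require δ ≤ 1. Then |s − 1| < 1 gives |s| < 2, and by the triangle inequality |3s + 8| ≤ 3·2 + 8 = 14.
Hence |(3s^2 + 5s + 3) − 11| ≤ 14|s − 1| < ϵ provided |s − 1| < ϵ/14.
Take δ = min(1, ϵ/14). Then 0 < |s − 1| < δ gives both |s − 1| < 1 and |s − 1| < ϵ/14, so |(3s^2 + 5s + 3) − 11| < ϵ.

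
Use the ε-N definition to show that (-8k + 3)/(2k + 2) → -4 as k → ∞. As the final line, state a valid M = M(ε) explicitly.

Let ε > 0. For k ≥ 1, |(-8k + 3)/(2k + 2) + 4| = |22|/(2(2k + 2)) = 22/(2(2k + 2)).
Since 2k + 2 ≥ 2k for k ≥ 1, this is ≤ 22/(2·2k) = (11/2)/k.
So |(-8k + 3)/(2k + 2) + 4| < ε whenever k > (11/2)/ε.
Take M = (11/2)/ε. If k > M then |(-8k + 3)/(2k + 2) + 4| ≤ (11/2)/k < ε.

M = (11/2)/ε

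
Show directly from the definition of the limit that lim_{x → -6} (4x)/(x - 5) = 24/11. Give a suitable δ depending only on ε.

Fix ε > 0. We want δ > 0 with 0 < |x + 6| < δ ⇒ |(4x)/(x - 5) − (24/11)| < ε.
Combining over a common denominator, (4x)/(x - 5) − (24/11) = [(4x)·(-11) − (-24)·(x - 5)] / [(-11)·(x - 5)] = -20(x + 6) / ((-11)(x - 5)).
So |(4x)/(x - 5) − (24/11)| = 20|x + 6| / (11·|x − 5|).
Restrict δ ≤ 11/2. Then |x + 6| < 11/2 gives |x − 5| = |(x + 6) + (-11)| ≥ 11 − 11/2 = 11/2.
Hence |(4x)/(x - 5) − (24/11)| < 20|x + 6|/(11·(11/2)) = (40/121)|x + 6|, which is < ε once |x + 6| < (121/40)ε.
Take δ = min(11/2, (121/40)ε). Then 0 < |x + 6| < δ forces both bounds, so |(4x)/(x - 5) − (24/11)| < ε.

δ = min(11/2, (121/40)ε)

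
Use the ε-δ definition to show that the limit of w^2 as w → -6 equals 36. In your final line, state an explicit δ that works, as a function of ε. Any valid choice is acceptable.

Let ε > 0 be given. We seek δ > 0 with 0 < |w + 6| < δ ⇒ |w^2 − 36| < ε.
Factor: w^2 − 36 = (w + 6)(w - 6), so |w^2 − 36| = |w + 6|·|w - 6|.
Impose δ ≤ 1 so that |w| < 7; then |w - 6| ≤ 13.
Hence |w^2 − 36| ≤ 13|w + 6|, which is < ε once |w + 6| < ε/13.
Take δ = min(1, ε/13). If 0 < |w + 6| < δ then both bounds hold and |w^2 − 36| ≤ 13|w + 6| < 13·(ε/13) = ε.

δ = min(1, ε/13)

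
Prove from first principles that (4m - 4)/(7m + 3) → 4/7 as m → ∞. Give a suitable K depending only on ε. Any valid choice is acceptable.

Let ε > 0 be given. For m ≥ 1, |(4m - 4)/(7m + 3) − (4/7)| = |-40|/(7(7m + 3)) = 40/(7(7m + 3)).
Since 7m + 3 ≥ 7m for m ≥ 1, this is ≤ 40/(7·7m) = (40/49)/m.
So |(4m - 4)/(7m + 3) − (4/7)| < ε whenever m > (40/49)/ε.
Take K = (40/49)/ε. If m > K then |(4m - 4)/(7m + 3) − (4/7)| ≤ (40/49)/m < ε.

K = (40/49)/ε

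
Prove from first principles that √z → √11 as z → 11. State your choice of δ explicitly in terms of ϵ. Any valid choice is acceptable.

Let ϵ > 0 be given. We want δ > 0 such that 0 < |z − 11| < δ implies |√z − √11| < ϵ.
Multiplying by the conjugate, |√z − √11| = |z − 11|/(√z + √11).
Restrict δ ≤ 11 so that |z − 11| < 11 forces z > 0, and then √z + √11 > √11.
Hence |√z − √11| < |z − 11|/√11, which is < ϵ once |z − 11| < √11·ϵ.
Take δ = min(11, √11·ϵ). If 0 < |z − 11| < δ then z > 0 and |√z − √11| < |z − 11|/√11 < ϵ.

δ = min(11, √11·ϵ)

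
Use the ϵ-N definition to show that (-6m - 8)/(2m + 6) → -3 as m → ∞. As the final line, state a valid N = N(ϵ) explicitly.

Fix ϵ > 0. For m ≥ 1, |(-6m - 8)/(2m + 6) + 3| = |20|/(2(2m + 6)) = 20/(2(2m + 6)).
Since 2m + 6 ≥ 2m for m ≥ 1, this is ≤ 20/(2·2m) = 5/m.
So |(-6m - 8)/(2m + 6) + 3| < ϵ whenever m > 5/ϵ.
Take N = 5/ϵ. If m > N then |(-6m - 8)/(2m + 6) + 3| ≤ 5/m < ϵ.

N = 5/ϵ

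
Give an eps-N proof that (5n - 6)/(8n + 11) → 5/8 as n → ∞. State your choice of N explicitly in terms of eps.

N = (103/64)/eps

Suppose eps > 0. For n ≥ 1, |(5n - 6)/(8n + 11) − (5/8)| = |-103|/(8(8n + 11)) = 103/(8(8n + 11)).
Since 8n + 11 ≥ 8n for n ≥ 1, this is ≤ 103/(8·8n) = (103/64)/n.
So |(5n - 6)/(8n + 11) − (5/8)| < eps whenever n > (103/64)/eps.
Take N = (103/64)/eps. If n > N then |(5n - 6)/(8n + 11) − (5/8)| ≤ (103/64)/n < eps.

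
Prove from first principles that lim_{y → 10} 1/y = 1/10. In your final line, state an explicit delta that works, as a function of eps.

delta = min(5, 50eps)

Let eps > 0 be given. We seek delta > 0 such that 0 < |y − 10| < delta implies |1/y − (1/10)| < eps.
|1/y − (1/10)| = |10 − y|/(10·|y|) = |y − 10|/(10|y|).
Restrict delta ≤ 5. Then |y − 10| < 5 gives |y| > 5, so 10|y| > 50.
Then |1/y − (1/10)| < |y − 10|/50, which is < eps when |y − 10| < 50eps.
Take delta = min(5, 50eps). Then 0 < |y − 10| < delta gives both |y − 10| < 5 and |y − 10| < 50eps, so |1/y − (1/10)| < eps.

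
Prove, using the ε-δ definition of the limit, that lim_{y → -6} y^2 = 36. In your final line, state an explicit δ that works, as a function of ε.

δ = min(1, ε/13)

Fix ε > 0. We seek δ > 0 with 0 < |y + 6| < δ ⇒ |y^2 − 36| < ε.
Factor: y^2 − 36 = (y + 6)(y - 6), so |y^2 − 36| = |y + 6|·|y - 6|.
Restrict δ ≤ 1. Then |y + 6| < 1 gives |y| < 7, so by the triangle inequality |y - 6| ≤ 7 + 6 = 13.
Hence |y^2 − 36| ≤ 13|y + 6|, which is < ε once |y + 6| < ε/13.
Take δ = min(1, ε/13). If 0 < |y + 6| < δ then both bounds hold and |y^2 − 36| ≤ 13|y + 6| < 13·(ε/13) = ε.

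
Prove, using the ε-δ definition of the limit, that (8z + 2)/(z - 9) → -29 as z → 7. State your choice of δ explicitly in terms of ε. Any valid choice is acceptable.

δ = min(1, (1/37)ε)

Fix ε > 0. We want δ > 0 with 0 < |z − 7| < δ ⇒ |(8z + 2)/(z - 9) + 29| < ε.
Combining over a common denominator, (8z + 2)/(z - 9) + 29 = [(8z + 2)·(-2) − 58·(z - 9)] / [(-2)·(z - 9)] = -74(z − 7) / ((-2)(z - 9)).
So |(8z + 2)/(z - 9) + 29| = 74|z − 7| / (2·|z − 9|).
Restrict δ ≤ 1. Then |z − 7| < 1 gives |z − 9| = |(z − 7) + (-2)| ≥ 2 − 1 = 1.
Hence |(8z + 2)/(z - 9) + 29| < 74|z − 7|/(2·1) = 37|z − 7|, which is < ε once |z − 7| < (1/37)ε.
Take δ = min(1, (1/37)ε). Then 0 < |z − 7| < δ forces both bounds, so |(8z + 2)/(z - 9) + 29| < ε.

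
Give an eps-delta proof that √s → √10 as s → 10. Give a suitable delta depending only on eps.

Suppose eps > 0. We want delta > 0 such that 0 < |s − 10| < delta implies |√s − √10| < eps.
Rationalise: √s − √10 = (s − 10)/(√s + √10), so |√s − √10| = |s − 10|/(√s + √10).
Restrict delta ≤ 10 so that |s − 10| < 10 forces s > 0, and then √s + √10 > √10.
Hence |√s − √10| < |s − 10|/√10, which is < eps once |s − 10| < √10·eps.
Take delta = min(10, √10·eps). If 0 < |s − 10| < delta then s > 0 and |√s − √10| < |s − 10|/√10 < eps.

delta = min(10, √10·eps)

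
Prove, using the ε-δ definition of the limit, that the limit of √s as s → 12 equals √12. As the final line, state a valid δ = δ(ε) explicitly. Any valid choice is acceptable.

δ = min(12, √12·ε)

Let ε > 0. We want δ > 0 such that 0 < |s − 12| < δ implies |√s − √12| < ε.
Rationalise: √s − √12 = (s − 12)/(√s + √12), so |√s − √12| = |s − 12|/(√s + √12).
Restrict δ ≤ 12 so that |s − 12| < 12 forces s > 0, and then √s + √12 > √12.
Hence |√s − √12| < |s − 12|/√12, which is < ε once |s − 12| < √12·ε.
Take δ = min(12, √12·ε). If 0 < |s − 12| < δ then s > 0 and |√s − √12| < |s − 12|/√12 < ε.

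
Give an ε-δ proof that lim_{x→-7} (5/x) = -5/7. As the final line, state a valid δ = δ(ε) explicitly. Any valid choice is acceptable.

Suppose ε > 0. We seek δ > 0 such that 0 < |x + 7| < δ implies |5/x + 5/7| < ε.
|5/x + 5/7| = 5·|-7 − x|/(7·|x|) = 5|x + 7|/(7|x|).
Restrict δ ≤ 7/2. Then |x + 7| < 7/2 gives |x| > 7/2, so 7|x| > 49/2.
Then |5/x + 5/7| < 5|x + 7|/(49/2), which is < ε when |x + 7| < (49/10)ε.
Take δ = min(7/2, (49/10)ε). Then 0 < |x + 7| < δ gives both |x + 7| < 7/2 and |x + 7| < (49/10)ε, so |5/x + 5/7| < ε.

δ = min(7/2, (49/10)ε)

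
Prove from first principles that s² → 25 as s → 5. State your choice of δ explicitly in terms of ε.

Let ε > 0. We seek δ > 0 with 0 < |s − 5| < δ ⇒ |s² − 25| < ε.
Factor: s² − 25 = (s − 5)(s + 5), so |s² − 25| = |s − 5|·|s + 5|.
Impose δ ≤ 2 so that |s| < 7; then |s + 5| ≤ 12.
Hence |s² − 25| ≤ 12|s − 5|, which is < ε once |s − 5| < ε/12.
Take δ = min(2, ε/12). If 0 < |s − 5| < δ then both bounds hold and |s² − 25| ≤ 12|s − 5| < 12·(ε/12) = ε.

δ = min(2, ε/12)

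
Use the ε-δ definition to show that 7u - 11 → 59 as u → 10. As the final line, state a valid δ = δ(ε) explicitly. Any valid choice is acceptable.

Let ε > 0. We need δ > 0 so that 0 < |u − 10| < δ implies |(7u - 11) − 59| < ε.
Since (7u - 11) − 59 = 7(u − 10), we have |(7u - 11) − 59| = 7|u − 10|.
Thus it suffices that |u − 10| < ε/7.
Choosing δ = ε/7 gives |(7u - 11) − 59| = 7|u − 10| < ε whenever |u − 10| < δ.

δ = ε/7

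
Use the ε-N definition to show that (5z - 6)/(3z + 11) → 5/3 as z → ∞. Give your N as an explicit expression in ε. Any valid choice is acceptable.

Let ε > 0. We seek N > 0 such that z > N implies |(5z - 6)/(3z + 11) − (5/3)| < ε.
(5z - 6)/(3z + 11) − (5/3) = (3(5z - 6) − 5(3z + 11)) / (3(3z + 11)) = -73/(3(3z + 11)).
For z > 0 we have 3z + 11 > 3z, so |(5z - 6)/(3z + 11) − (5/3)| = 73/(3(3z + 11)) < 73/(3·3z) = (73/9)/z.
Thus |(5z - 6)/(3z + 11) − (5/3)| < ε whenever z > (73/9)/ε.
Take N = (73/9)/ε. If z > N then |(5z - 6)/(3z + 11) − (5/3)| < (73/9)/z < ε.

N = (73/9)/ε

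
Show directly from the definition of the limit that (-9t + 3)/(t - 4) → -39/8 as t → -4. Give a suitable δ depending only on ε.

Let ε > 0 be given. We want δ > 0 with 0 < |t + 4| < δ ⇒ |(-9t + 3)/(t - 4) + 39/8| < ε.
Combining over a common denominator, (-9t + 3)/(t - 4) + 39/8 = [(-9t + 3)·(-8) − 39·(t - 4)] / [(-8)·(t - 4)] = 33(t + 4) / ((-8)(t - 4)).
So |(-9t + 3)/(t - 4) + 39/8| = 33|t + 4| / (8·|t − 4|).
Require δ ≤ 4, so |t − 4| ≥ |-8| − |t + 4| > 8 − 4 = 4.
Hence |(-9t + 3)/(t - 4) + 39/8| < 33|t + 4|/(8·4) = (33/32)|t + 4|, which is < ε once |t + 4| < (32/33)ε.
Take δ = min(4, (32/33)ε). Then 0 < |t + 4| < δ forces both bounds, so |(-9t + 3)/(t - 4) + 39/8| < ε.

δ = min(4, (32/33)ε)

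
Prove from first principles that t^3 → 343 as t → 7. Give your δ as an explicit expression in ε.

δ = min(2, ε/193)

Suppose ε > 0. We seek δ > 0 with 0 < |t − 7| < δ ⇒ |t^3 − 343| < ε.
Factor: t^3 − 343 = (t − 7)(t^2 + 7t + 49), so |t^3 − 343| = |t − 7|·|t^2 + 7t + 49|.
Impose δ ≤ 2 so that |t| < 9; then |t^2 + 7t + 49| ≤ 193.
Hence |t^3 − 343| ≤ 193|t − 7|, which is < ε once |t − 7| < ε/193.
Take δ = min(2, ε/193). If 0 < |t − 7| < δ then both bounds hold and |t^3 − 343| ≤ 193|t − 7| < 193·(ε/193) = ε.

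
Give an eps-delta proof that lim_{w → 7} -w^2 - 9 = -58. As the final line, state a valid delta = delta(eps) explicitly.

Suppose eps > 0. We want delta > 0 such that 0 < |w − 7| < delta implies |(-w^2 - 9) + 58| < eps.
(-w^2 - 9) + 58 = -w^2 + 49 = (w − 7)(-w - 7).
So |(-w^2 - 9) + 58| = |w − 7|·|-w - 7|.
Require delta ≤ 2. Then |w − 7| < 2 gives |w| < 9, and by the triangle inequality |-w - 7| ≤ 9 + 7 = 16.
Hence |(-w^2 - 9) + 58| ≤ 16|w − 7| < eps provided |w − 7| < eps/16.
Take delta = min(2, eps/16). Then 0 < |w − 7| < delta gives both |w − 7| < 2 and |w − 7| < eps/16, so |(-w^2 - 9) + 58| < eps.

delta = min(2, eps/16)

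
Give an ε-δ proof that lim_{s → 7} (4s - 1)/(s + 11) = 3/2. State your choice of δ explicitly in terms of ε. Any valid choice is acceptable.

δ = min(9, (18/5)ε)

Let ε > 0. We want δ > 0 with 0 < |s − 7| < δ ⇒ |(4s - 1)/(s + 11) − (3/2)| < ε.
Combining over a common denominator, (4s - 1)/(s + 11) − (3/2) = [(4s - 1)·18 − 27·(s + 11)] / [18·(s + 11)] = 45(s − 7) / (18(s + 11)).
So |(4s - 1)/(s + 11) − (3/2)| = 45|s − 7| / (18·|s + 11|).
Require δ ≤ 9, so |s + 11| ≥ |18| − |s − 7| > 18 − 9 = 9.
Hence |(4s - 1)/(s + 11) − (3/2)| < 45|s − 7|/(18·9) = (5/18)|s − 7|, which is < ε once |s − 7| < (18/5)ε.
Take δ = min(9, (18/5)ε). Then 0 < |s − 7| < δ forces both bounds, so |(4s - 1)/(s + 11) − (3/2)| < ε.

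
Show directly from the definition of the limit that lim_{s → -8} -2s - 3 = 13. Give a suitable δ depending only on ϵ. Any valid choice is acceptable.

δ = ϵ/2

Let ϵ > 0 be given. We need δ > 0 so that 0 < |s + 8| < δ implies |(-2s - 3) − 13| < ϵ.
Since (-2s - 3) − 13 = -2(s + 8), we have |(-2s - 3) − 13| = 2|s + 8|.
Thus it suffices that |s + 8| < ϵ/2.
Choosing δ = ϵ/2 gives |(-2s - 3) − 13| = 2|s + 8| < ϵ whenever |s + 8| < δ.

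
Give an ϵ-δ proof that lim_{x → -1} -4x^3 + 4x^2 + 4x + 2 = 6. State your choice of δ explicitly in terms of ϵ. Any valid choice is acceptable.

δ = min(1, ϵ/36)

Suppose ϵ > 0. We want δ > 0 such that 0 < |x + 1| < δ implies |(-4x^3 + 4x^2 + 4x + 2) − 6| < ϵ.
(-4x^3 + 4x^2 + 4x + 2) − 6 = -4x^3 + 4x^2 + 4x - 4 = (x + 1)(-4x^2 + 8x - 4).
So |(-4x^3 + 4x^2 + 4x + 2) − 6| = |x + 1|·|-4x^2 + 8x - 4|.
Assume first that |x + 1| < 1, so |x| < 2. Then |-4x^2 + 8x - 4| ≤ 4·2^2 + 8·2 + 4 = 36.
Hence |(-4x^3 + 4x^2 + 4x + 2) − 6| ≤ 36|x + 1| < ϵ provided |x + 1| < ϵ/36.
Choosing δ = min(1, ϵ/36) ensures both conditions, hence |(-4x^3 + 4x^2 + 4x + 2) − 6| < ϵ.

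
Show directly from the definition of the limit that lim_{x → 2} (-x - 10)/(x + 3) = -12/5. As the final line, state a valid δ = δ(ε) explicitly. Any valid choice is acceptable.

Suppose ε > 0. We want δ > 0 with 0 < |x − 2| < δ ⇒ |(-x - 10)/(x + 3) + 12/5| < ε.
Combining over a common denominator, (-x - 10)/(x + 3) + 12/5 = [(-x - 10)·5 − (-12)·(x + 3)] / [5·(x + 3)] = 7(x − 2) / (5(x + 3)).
So |(-x - 10)/(x + 3) + 12/5| = 7|x − 2| / (5·|x + 3|).
Restrict δ ≤ 5/2. Then |x − 2| < 5/2 gives |x + 3| = |(x − 2) + 5| ≥ 5 − 5/2 = 5/2.
Hence |(-x - 10)/(x + 3) + 12/5| < 7|x − 2|/(5·(5/2)) = (14/25)|x − 2|, which is < ε once |x − 2| < (25/14)ε.
Take δ = min(5/2, (25/14)ε). Then 0 < |x − 2| < δ forces both bounds, so |(-x - 10)/(x + 3) + 12/5| < ε.

δ = min(5/2, (25/14)ε)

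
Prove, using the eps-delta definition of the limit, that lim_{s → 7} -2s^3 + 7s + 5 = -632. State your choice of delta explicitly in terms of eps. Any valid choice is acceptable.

delta = min(1, eps/331)

Let eps > 0. We want delta > 0 such that 0 < |s − 7| < delta implies |(-2s^3 + 7s + 5) + 632| < eps.
(-2s^3 + 7s + 5) + 632 = -2s^3 + 7s + 637 = (s − 7)(-2s^2 - 14s - 91).
So |(-2s^3 + 7s + 5) + 632| = |s − 7|·|-2s^2 - 14s - 91|.
Require delta ≤ 1. Then |s − 7| < 1 gives |s| < 8, and by the triangle inequality |-2s^2 - 14s - 91| ≤ 2·8^2 + 14·8 + 91 = 331.
Hence |(-2s^3 + 7s + 5) + 632| ≤ 331|s − 7| < eps provided |s − 7| < eps/331.
Take delta = min(1, eps/331). Then 0 < |s − 7| < delta gives both |s − 7| < 1 and |s − 7| < eps/331, so |(-2s^3 + 7s + 5) + 632| < eps.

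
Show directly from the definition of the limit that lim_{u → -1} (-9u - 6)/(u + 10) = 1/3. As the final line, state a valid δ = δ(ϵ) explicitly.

Let ϵ > 0. We want δ > 0 with 0 < |u + 1| < δ ⇒ |(-9u - 6)/(u + 10) − (1/3)| < ϵ.
Combining over a common denominator, (-9u - 6)/(u + 10) − (1/3) = [(-9u - 6)·9 − 3·(u + 10)] / [9·(u + 10)] = -84(u + 1) / (9(u + 10)).
So |(-9u - 6)/(u + 10) − (1/3)| = 84|u + 1| / (9·|u + 10|).
Require δ ≤ 9/2, so |u + 10| ≥ |9| − |u + 1| > 9 − 9/2 = 9/2.
Hence |(-9u - 6)/(u + 10) − (1/3)| < 84|u + 1|/(9·(9/2)) = (56/27)|u + 1|, which is < ϵ once |u + 1| < (27/56)ϵ.
Take δ = min(9/2, (27/56)ϵ). Then 0 < |u + 1| < δ forces both bounds, so |(-9u - 6)/(u + 10) − (1/3)| < ϵ.

δ = min(9/2, (27/56)ϵ)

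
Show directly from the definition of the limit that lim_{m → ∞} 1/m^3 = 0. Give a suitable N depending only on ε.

N = (1/ε)^{1/3}

Let ε > 0 be given. For m ≥ 1, |1/m^3 − 0| = 1/m^3.
1/m^3 < ε ⇔ m^3 > 1/ε ⇔ m > (1/ε)^{1/3}.
Take N = (1/ε)^{1/3}. Then m > N implies 1/m^3 < ε.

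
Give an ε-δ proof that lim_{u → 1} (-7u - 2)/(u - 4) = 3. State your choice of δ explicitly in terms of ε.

Fix ε > 0. We want δ > 0 with 0 < |u − 1| < δ ⇒ |(-7u - 2)/(u - 4) − 3| < ε.
Combining over a common denominator, (-7u - 2)/(u - 4) − 3 = [(-7u - 2)·(-3) − (-9)·(u - 4)] / [(-3)·(u - 4)] = 30(u − 1) / ((-3)(u - 4)).
So |(-7u - 2)/(u - 4) − 3| = 30|u − 1| / (3·|u − 4|).
Require δ ≤ 3/2, so |u − 4| ≥ |-3| − |u − 1| > 3 − 3/2 = 3/2.
Hence |(-7u - 2)/(u - 4) − 3| < 30|u − 1|/(3·(3/2)) = (20/3)|u − 1|, which is < ε once |u − 1| < (3/20)ε.
Take δ = min(3/2, (3/20)ε). Then 0 < |u − 1| < δ forces both bounds, so |(-7u - 2)/(u - 4) − 3| < ε.

δ = min(3/2, (3/20)ε)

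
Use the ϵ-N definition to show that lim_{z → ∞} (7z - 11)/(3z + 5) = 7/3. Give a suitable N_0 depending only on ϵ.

N_0 = (68/9)/ϵ

Fix ϵ > 0. We seek N_0 > 0 such that z > N_0 implies |(7z - 11)/(3z + 5) − (7/3)| < ϵ.
(7z - 11)/(3z + 5) − (7/3) = (3(7z - 11) − 7(3z + 5)) / (3(3z + 5)) = -68/(3(3z + 5)).
For z > 0 we have 3z + 5 > 3z, so |(7z - 11)/(3z + 5) − (7/3)| = 68/(3(3z + 5)) < 68/(3·3z) = (68/9)/z.
Thus |(7z - 11)/(3z + 5) − (7/3)| < ϵ whenever z > (68/9)/ϵ.
Take N_0 = (68/9)/ϵ. If z > N_0 then |(7z - 11)/(3z + 5) − (7/3)| < (68/9)/z < ϵ.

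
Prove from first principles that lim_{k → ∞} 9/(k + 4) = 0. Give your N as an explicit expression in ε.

N = 9/ε

Let ε > 0. For k ≥ 1, |9/(k + 4) − 0| = 9/(k + 4) ≤ 9/k.
We need 9/k < ε, i.e. k > 9/ε.
Take N = 9/ε. If k > N then |9/(k + 4)| ≤ 9/k < ε.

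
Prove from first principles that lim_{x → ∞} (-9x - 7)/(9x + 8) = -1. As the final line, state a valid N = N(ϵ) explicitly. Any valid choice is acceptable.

N = (1/9)/ϵ

Fix ϵ > 0. We seek N > 0 such that x > N implies |(-9x - 7)/(9x + 8) + 1| < ϵ.
(-9x - 7)/(9x + 8) + 1 = (9(-9x - 7) − (-9)(9x + 8)) / (9(9x + 8)) = 9/(9(9x + 8)).
For x > 0 we have 9x + 8 > 9x, so |(-9x - 7)/(9x + 8) + 1| = 9/(9(9x + 8)) < 9/(9·9x) = (1/9)/x.
Thus |(-9x - 7)/(9x + 8) + 1| < ϵ whenever x > (1/9)/ϵ.
Take N = (1/9)/ϵ. If x > N then |(-9x - 7)/(9x + 8) + 1| < (1/9)/x < ϵ.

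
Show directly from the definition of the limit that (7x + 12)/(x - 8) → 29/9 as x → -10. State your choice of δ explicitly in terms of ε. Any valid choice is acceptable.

δ = min(9, (81/34)ε)

Suppose ε > 0. We want δ > 0 with 0 < |x + 10| < δ ⇒ |(7x + 12)/(x - 8) − (29/9)| < ε.
Combining over a common denominator, (7x + 12)/(x - 8) − (29/9) = [(7x + 12)·(-18) − (-58)·(x - 8)] / [(-18)·(x - 8)] = -68(x + 10) / ((-18)(x - 8)).
So |(7x + 12)/(x - 8) − (29/9)| = 68|x + 10| / (18·|x − 8|).
Restrict δ ≤ 9. Then |x + 10| < 9 gives |x − 8| = |(x + 10) + (-18)| ≥ 18 − 9 = 9.
Hence |(7x + 12)/(x - 8) − (29/9)| < 68|x + 10|/(18·9) = (34/81)|x + 10|, which is < ε once |x + 10| < (81/34)ε.
Take δ = min(9, (81/34)ε). Then 0 < |x + 10| < δ forces both bounds, so |(7x + 12)/(x - 8) − (29/9)| < ε.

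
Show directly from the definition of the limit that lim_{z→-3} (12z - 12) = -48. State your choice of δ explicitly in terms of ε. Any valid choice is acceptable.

δ = ε/12

Let ε > 0 be given. We need δ > 0 so that 0 < |z + 3| < δ implies |(12z - 12) + 48| < ε.
Since (12z - 12) + 48 = 12(z + 3), we have |(12z - 12) + 48| = 12|z + 3|.
Thus it suffices that |z + 3| < ε/12.
Take δ = ε/12. If 0 < |z + 3| < δ then |(12z - 12) + 48| = 12|z + 3| < 12·(ε/12) = ε.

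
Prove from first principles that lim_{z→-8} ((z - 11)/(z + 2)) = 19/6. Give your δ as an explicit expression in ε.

Suppose ε > 0. We want δ > 0 with 0 < |z + 8| < δ ⇒ |(z - 11)/(z + 2) − (19/6)| < ε.
Combining over a common denominator, (z - 11)/(z + 2) − (19/6) = [(z - 11)·(-6) − (-19)·(z + 2)] / [(-6)·(z + 2)] = 13(z + 8) / ((-6)(z + 2)).
So |(z - 11)/(z + 2) − (19/6)| = 13|z + 8| / (6·|z + 2|).
Require δ ≤ 3, so |z + 2| ≥ |-6| − |z + 8| > 6 − 3 = 3.
Hence |(z - 11)/(z + 2) − (19/6)| < 13|z + 8|/(6·3) = (13/18)|z + 8|, which is < ε once |z + 8| < (18/13)ε.
Take δ = min(3, (18/13)ε). Then 0 < |z + 8| < δ forces both bounds, so |(z - 11)/(z + 2) − (19/6)| < ε.

δ = min(3, (18/13)ε)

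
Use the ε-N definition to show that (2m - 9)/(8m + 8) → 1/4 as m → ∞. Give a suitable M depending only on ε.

M = (11/8)/ε

Let ε > 0. For m ≥ 1, |(2m - 9)/(8m + 8) − (1/4)| = |-88|/(8(8m + 8)) = 88/(8(8m + 8)).
Since 8m + 8 ≥ 8m for m ≥ 1, this is ≤ 88/(8·8m) = (11/8)/m.
So |(2m - 9)/(8m + 8) − (1/4)| < ε whenever m > (11/8)/ε.
Take M = (11/8)/ε. If m > M then |(2m - 9)/(8m + 8) − (1/4)| ≤ (11/8)/m < ε.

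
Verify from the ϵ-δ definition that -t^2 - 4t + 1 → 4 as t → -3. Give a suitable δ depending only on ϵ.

δ = min(2, ϵ/6)

Let ϵ > 0. We want δ > 0 such that 0 < |t + 3| < δ implies |(-t^2 - 4t + 1) − 4| < ϵ.
(-t^2 - 4t + 1) − 4 = -t^2 - 4t - 3 = (t + 3)(-t - 1).
So |(-t^2 - 4t + 1) − 4| = |t + 3|·|-t - 1|.
Require δ ≤ 2. Then |t + 3| < 2 gives |t| < 5, and by the triangle inequality |-t - 1| ≤ 5 + 1 = 6.
Hence |(-t^2 - 4t + 1) − 4| ≤ 6|t + 3| < ϵ provided |t + 3| < ϵ/6.
Take δ = min(2, ϵ/6). Then 0 < |t + 3| < δ gives both |t + 3| < 2 and |t + 3| < ϵ/6, so |(-t^2 - 4t + 1) − 4| < ϵ.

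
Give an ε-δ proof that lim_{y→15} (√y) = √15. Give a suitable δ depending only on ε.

Let ε > 0 be given. We want δ > 0 such that 0 < |y − 15| < δ implies |√y − √15| < ε.
Multiplying by the conjugate, |√y − √15| = |y − 15|/(√y + √15).
Restrict δ ≤ 15 so that |y − 15| < 15 forces y > 0, and then √y + √15 > √15.
Hence |√y − √15| < |y − 15|/√15, which is < ε once |y − 15| < √15·ε.
Take δ = min(15, √15·ε). If 0 < |y − 15| < δ then y > 0 and |√y − √15| < |y − 15|/√15 < ε.

δ = min(15, √15·ε)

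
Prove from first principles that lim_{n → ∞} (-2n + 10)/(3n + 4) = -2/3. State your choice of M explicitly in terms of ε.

M = (38/9)/ε

Let ε > 0 be given. For n ≥ 1, |(-2n + 10)/(3n + 4) + 2/3| = |38|/(3(3n + 4)) = 38/(3(3n + 4)).
Since 3n + 4 ≥ 3n for n ≥ 1, this is ≤ 38/(3·3n) = (38/9)/n.
So |(-2n + 10)/(3n + 4) + 2/3| < ε whenever n > (38/9)/ε.
Take M = (38/9)/ε. If n > M then |(-2n + 10)/(3n + 4) + 2/3| ≤ (38/9)/n < ε.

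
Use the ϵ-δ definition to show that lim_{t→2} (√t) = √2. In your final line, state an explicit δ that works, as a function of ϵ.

Let ϵ > 0. We want δ > 0 such that 0 < |t − 2| < δ implies |√t − √2| < ϵ.
Multiplying by the conjugate, |√t − √2| = |t − 2|/(√t + √2).
Restrict δ ≤ 2 so that |t − 2| < 2 forces t > 0, and then √t + √2 > √2.
Hence |√t − √2| < |t − 2|/√2, which is < ϵ once |t − 2| < √2·ϵ.
Take δ = min(2, √2·ϵ). If 0 < |t − 2| < δ then t > 0 and |√t − √2| < |t − 2|/√2 < ϵ.

δ = min(2, √2·ϵ)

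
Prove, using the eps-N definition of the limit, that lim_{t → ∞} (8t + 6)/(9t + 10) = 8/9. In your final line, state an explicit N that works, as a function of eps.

N = (26/81)/eps

Let eps > 0. We seek N > 0 such that t > N implies |(8t + 6)/(9t + 10) − (8/9)| < eps.
(8t + 6)/(9t + 10) − (8/9) = (9(8t + 6) − 8(9t + 10)) / (9(9t + 10)) = -26/(9(9t + 10)).
For t > 0 we have 9t + 10 > 9t, so |(8t + 6)/(9t + 10) − (8/9)| = 26/(9(9t + 10)) < 26/(9·9t) = (26/81)/t.
Thus |(8t + 6)/(9t + 10) − (8/9)| < eps whenever t > (26/81)/eps.
Take N = (26/81)/eps. If t > N then |(8t + 6)/(9t + 10) − (8/9)| < (26/81)/t < eps.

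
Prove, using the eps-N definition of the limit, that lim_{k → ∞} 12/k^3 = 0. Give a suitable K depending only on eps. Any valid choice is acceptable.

K = (12/eps)^{1/3}

Let eps > 0. For k ≥ 1, |12/k^3 − 0| = 12/k^3.
12/k^3 < eps ⇔ k^3 > 12/eps ⇔ k > (12/eps)^{1/3}.
Take K = (12/eps)^{1/3}. Then k > K implies 12/k^3 < eps.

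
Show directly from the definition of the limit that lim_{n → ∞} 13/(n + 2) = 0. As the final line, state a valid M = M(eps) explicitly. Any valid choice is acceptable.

M = 13/eps

Let eps > 0. For n ≥ 1, |13/(n + 2) − 0| = 13/(n + 2) ≤ 13/n.
We need 13/n < eps, i.e. n > 13/eps.
Take M = 13/eps. If n > M then |13/(n + 2)| ≤ 13/n < eps.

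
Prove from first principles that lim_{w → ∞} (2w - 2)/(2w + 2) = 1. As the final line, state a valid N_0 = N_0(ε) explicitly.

N_0 = 2/ε

Let ε > 0. We seek N_0 > 0 such that w > N_0 implies |(2w - 2)/(2w + 2) − 1| < ε.
(2w - 2)/(2w + 2) − 1 = (2(2w - 2) − 2(2w + 2)) / (2(2w + 2)) = -8/(2(2w + 2)).
For w > 0 we have 2w + 2 > 2w, so |(2w - 2)/(2w + 2) − 1| = 8/(2(2w + 2)) < 8/(2·2w) = 2/w.
Thus |(2w - 2)/(2w + 2) − 1| < ε whenever w > 2/ε.
Take N_0 = 2/ε. If w > N_0 then |(2w - 2)/(2w + 2) − 1| < 2/w < ε.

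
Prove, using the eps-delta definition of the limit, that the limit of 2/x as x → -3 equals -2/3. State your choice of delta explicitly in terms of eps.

Let eps > 0 be given. We seek delta > 0 such that 0 < |x + 3| < delta implies |2/x + 2/3| < eps.
|2/x + 2/3| = 2·|-3 − x|/(3·|x|) = 2|x + 3|/(3|x|).
Restrict delta ≤ 3/2. Then |x + 3| < 3/2 gives |x| > 3/2, so 3|x| > 9/2.
Then |2/x + 2/3| < 2|x + 3|/(9/2), which is < eps when |x + 3| < (9/4)eps.
Take delta = min(3/2, (9/4)eps). Then 0 < |x + 3| < delta gives both |x + 3| < 3/2 and |x + 3| < (9/4)eps, so |2/x + 2/3| < eps.

delta = min(3/2, (9/4)eps)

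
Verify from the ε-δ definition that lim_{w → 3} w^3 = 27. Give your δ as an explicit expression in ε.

Fix ε > 0. We seek δ > 0 with 0 < |w − 3| < δ ⇒ |w^3 − 27| < ε.
Factor: w^3 − 27 = (w − 3)(w^2 + 3w + 9), so |w^3 − 27| = |w − 3|·|w^2 + 3w + 9|.
Restrict δ ≤ 1. Then |w − 3| < 1 gives |w| < 4, so by the triangle inequality |w^2 + 3w + 9| ≤ 4^2 + 3·4 + 9 = 37.
Hence |w^3 − 27| ≤ 37|w − 3|, which is < ε once |w − 3| < ε/37.
Take δ = min(1, ε/37). If 0 < |w − 3| < δ then both bounds hold and |w^3 − 27| ≤ 37|w − 3| < 37·(ε/37) = ε.

δ = min(1, ε/37)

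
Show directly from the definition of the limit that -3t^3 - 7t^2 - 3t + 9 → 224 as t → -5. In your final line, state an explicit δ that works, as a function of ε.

δ = min(1, ε/199)

Suppose ε > 0. We want δ > 0 such that 0 < |t + 5| < δ implies |(-3t^3 - 7t^2 - 3t + 9) − 224| < ε.
(-3t^3 - 7t^2 - 3t + 9) − 224 = -3t^3 - 7t^2 - 3t - 215 = (t + 5)(-3t^2 + 8t - 43).
So |(-3t^3 - 7t^2 - 3t + 9) − 224| = |t + 5|·|-3t^2 + 8t - 43|.
Assume first that |t + 5| < 1, so |t| < 6. Then |-3t^2 + 8t - 43| ≤ 3·6^2 + 8·6 + 43 = 199.
Hence |(-3t^3 - 7t^2 - 3t + 9) − 224| ≤ 199|t + 5| < ε provided |t + 5| < ε/199.
Take δ = min(1, ε/199). Then 0 < |t + 5| < δ gives both |t + 5| < 1 and |t + 5| < ε/199, so |(-3t^3 - 7t^2 - 3t + 9) − 224| < ε.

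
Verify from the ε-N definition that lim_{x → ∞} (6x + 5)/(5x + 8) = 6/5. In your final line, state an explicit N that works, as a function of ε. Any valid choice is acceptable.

N = (23/25)/ε

Let ε > 0 be given. We seek N > 0 such that x > N implies |(6x + 5)/(5x + 8) − (6/5)| < ε.
(6x + 5)/(5x + 8) − (6/5) = (5(6x + 5) − 6(5x + 8)) / (5(5x + 8)) = -23/(5(5x + 8)).
For x > 0 we have 5x + 8 > 5x, so |(6x + 5)/(5x + 8) − (6/5)| = 23/(5(5x + 8)) < 23/(5·5x) = (23/25)/x.
Thus |(6x + 5)/(5x + 8) − (6/5)| < ε whenever x > (23/25)/ε.
Take N = (23/25)/ε. If x > N then |(6x + 5)/(5x + 8) − (6/5)| < (23/25)/x < ε.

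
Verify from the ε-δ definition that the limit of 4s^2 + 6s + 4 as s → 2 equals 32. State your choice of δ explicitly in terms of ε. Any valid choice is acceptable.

δ = min(1, ε/26)

Fix ε > 0. We want δ > 0 such that 0 < |s − 2| < δ implies |(4s^2 + 6s + 4) − 32| < ε.
(4s^2 + 6s + 4) − 32 = 4s^2 + 6s - 28 = (s − 2)(4s + 14).
So |(4s^2 + 6s + 4) − 32| = |s − 2|·|4s + 14|.
Require δ ≤ 1. Then |s − 2| < 1 gives |s| < 3, and by the triangle inequality |4s + 14| ≤ 4·3 + 14 = 26.
Hence |(4s^2 + 6s + 4) − 32| ≤ 26|s − 2| < ε provided |s − 2| < ε/26.
Take δ = min(1, ε/26). Then 0 < |s − 2| < δ gives both |s − 2| < 1 and |s − 2| < ε/26, so |(4s^2 + 6s + 4) − 32| < ε.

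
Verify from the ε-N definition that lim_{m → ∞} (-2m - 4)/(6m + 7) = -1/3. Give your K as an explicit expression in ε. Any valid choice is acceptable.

Fix ε > 0. For m ≥ 1, |(-2m - 4)/(6m + 7) + 1/3| = |-10|/(6(6m + 7)) = 10/(6(6m + 7)).
Since 6m + 7 ≥ 6m for m ≥ 1, this is ≤ 10/(6·6m) = (5/18)/m.
So |(-2m - 4)/(6m + 7) + 1/3| < ε whenever m > (5/18)/ε.
Take K = (5/18)/ε. If m > K then |(-2m - 4)/(6m + 7) + 1/3| ≤ (5/18)/m < ε.

K = (5/18)/ε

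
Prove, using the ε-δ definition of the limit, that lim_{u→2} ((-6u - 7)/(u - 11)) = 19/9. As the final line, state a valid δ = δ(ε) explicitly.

δ = min(9/2, (81/146)ε)

Let ε > 0. We want δ > 0 with 0 < |u − 2| < δ ⇒ |(-6u - 7)/(u - 11) − (19/9)| < ε.
Combining over a common denominator, (-6u - 7)/(u - 11) − (19/9) = [(-6u - 7)·(-9) − (-19)·(u - 11)] / [(-9)·(u - 11)] = 73(u − 2) / ((-9)(u - 11)).
So |(-6u - 7)/(u - 11) − (19/9)| = 73|u − 2| / (9·|u − 11|).
Restrict δ ≤ 9/2. Then |u − 2| < 9/2 gives |u − 11| = |(u − 2) + (-9)| ≥ 9 − 9/2 = 9/2.
Hence |(-6u - 7)/(u - 11) − (19/9)| < 73|u − 2|/(9·(9/2)) = (146/81)|u − 2|, which is < ε once |u − 2| < (81/146)ε.
Take δ = min(9/2, (81/146)ε). Then 0 < |u − 2| < δ forces both bounds, so |(-6u - 7)/(u - 11) − (19/9)| < ε.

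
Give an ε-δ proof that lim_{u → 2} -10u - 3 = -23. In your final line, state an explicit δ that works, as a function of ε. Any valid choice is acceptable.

Let ε > 0. We need δ > 0 so that 0 < |u − 2| < δ implies |(-10u - 3) + 23| < ε.
|(-10u - 3) + 23| = |-10u + 20| = 10|u − 2|.
So 10|u − 2| < ε exactly when |u − 2| < ε/10.
Take δ = ε/10. If 0 < |u − 2| < δ then |(-10u - 3) + 23| = 10|u − 2| < 10·(ε/10) = ε.

δ = ε/10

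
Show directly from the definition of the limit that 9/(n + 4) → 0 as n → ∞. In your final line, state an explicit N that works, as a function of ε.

Let ε > 0. For n ≥ 1, |9/(n + 4) − 0| = 9/(n + 4) ≤ 9/n.
We need 9/n < ε, i.e. n > 9/ε.
Take N = 9/ε. If n > N then |9/(n + 4)| ≤ 9/n < ε.

N = 9/ε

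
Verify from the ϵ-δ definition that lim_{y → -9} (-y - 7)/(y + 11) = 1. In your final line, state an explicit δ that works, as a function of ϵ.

Suppose ϵ > 0. We want δ > 0 with 0 < |y + 9| < δ ⇒ |(-y - 7)/(y + 11) − 1| < ϵ.
Combining over a common denominator, (-y - 7)/(y + 11) − 1 = [(-y - 7)·2 − 2·(y + 11)] / [2·(y + 11)] = -4(y + 9) / (2(y + 11)).
So |(-y - 7)/(y + 11) − 1| = 4|y + 9| / (2·|y + 11|).
Restrict δ ≤ 1. Then |y + 9| < 1 gives |y + 11| = |(y + 9) + 2| ≥ 2 − 1 = 1.
Hence |(-y - 7)/(y + 11) − 1| < 4|y + 9|/(2·1) = 2|y + 9|, which is < ϵ once |y + 9| < (1/2)ϵ.
Take δ = min(1, (1/2)ϵ). Then 0 < |y + 9| < δ forces both bounds, so |(-y - 7)/(y + 11) − 1| < ϵ.

δ = min(1, (1/2)ϵ)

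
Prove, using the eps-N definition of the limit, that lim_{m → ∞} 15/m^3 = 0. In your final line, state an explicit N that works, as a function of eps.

Suppose eps > 0. For m ≥ 1, |15/m^3 − 0| = 15/m^3.
15/m^3 < eps ⇔ m^3 > 15/eps ⇔ m > (15/eps)^{1/3}.
Take N = (15/eps)^{1/3}. Then m > N implies 15/m^3 < eps.

N = (15/eps)^{1/3}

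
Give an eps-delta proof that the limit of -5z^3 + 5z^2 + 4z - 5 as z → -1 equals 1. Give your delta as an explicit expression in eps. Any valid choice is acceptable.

delta = min(1, eps/46)

Let eps > 0. We want delta > 0 such that 0 < |z + 1| < delta implies |(-5z^3 + 5z^2 + 4z - 5) − 1| < eps.
(-5z^3 + 5z^2 + 4z - 5) − 1 = -5z^3 + 5z^2 + 4z - 6 = (z + 1)(-5z^2 + 10z - 6).
So |(-5z^3 + 5z^2 + 4z - 5) − 1| = |z + 1|·|-5z^2 + 10z - 6|.
Require delta ≤ 1. Then |z + 1| < 1 gives |z| < 2, and by the triangle inequality |-5z^2 + 10z - 6| ≤ 5·2^2 + 10·2 + 6 = 46.
Hence |(-5z^3 + 5z^2 + 4z - 5) − 1| ≤ 46|z + 1| < eps provided |z + 1| < eps/46.
Take delta = min(1, eps/46). Then 0 < |z + 1| < delta gives both |z + 1| < 1 and |z + 1| < eps/46, so |(-5z^3 + 5z^2 + 4z - 5) − 1| < eps.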